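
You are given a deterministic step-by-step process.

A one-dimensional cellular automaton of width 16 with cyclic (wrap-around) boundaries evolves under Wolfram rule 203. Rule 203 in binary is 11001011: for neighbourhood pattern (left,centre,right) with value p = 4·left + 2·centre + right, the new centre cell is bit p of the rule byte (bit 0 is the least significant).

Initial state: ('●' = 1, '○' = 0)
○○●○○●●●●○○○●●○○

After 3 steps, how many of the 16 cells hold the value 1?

13

k=0  ○○●○○●●●●○○○●●○○
k=1  ●●○○●●●●●○●●●●○●
k=2  ●●○●●●●●●○●●●●○●
k=3  ●●○●●●●●●○●●●●○●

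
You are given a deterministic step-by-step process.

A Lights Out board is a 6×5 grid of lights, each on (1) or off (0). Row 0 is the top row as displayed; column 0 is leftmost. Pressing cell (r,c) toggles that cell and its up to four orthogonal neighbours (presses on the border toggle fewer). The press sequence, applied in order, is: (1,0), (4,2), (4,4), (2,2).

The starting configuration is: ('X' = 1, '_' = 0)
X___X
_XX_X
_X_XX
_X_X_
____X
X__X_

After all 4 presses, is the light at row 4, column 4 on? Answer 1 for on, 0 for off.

0

gen 0: X___X
_XX_X
_X_XX
_X_X_
____X
X__X_
gen 1: ____X
X_X_X
XX_XX
_X_X_
____X
X__X_
gen 2: ____X
X_X_X
XX_XX
_XXX_
_XXXX
X_XX_
gen 3: ____X
X_X_X
XX_XX
_XXXX
_XX__
X_XXX
gen 4: ____X
X___X
X_X_X
_X_XX
_XX__
X_XXX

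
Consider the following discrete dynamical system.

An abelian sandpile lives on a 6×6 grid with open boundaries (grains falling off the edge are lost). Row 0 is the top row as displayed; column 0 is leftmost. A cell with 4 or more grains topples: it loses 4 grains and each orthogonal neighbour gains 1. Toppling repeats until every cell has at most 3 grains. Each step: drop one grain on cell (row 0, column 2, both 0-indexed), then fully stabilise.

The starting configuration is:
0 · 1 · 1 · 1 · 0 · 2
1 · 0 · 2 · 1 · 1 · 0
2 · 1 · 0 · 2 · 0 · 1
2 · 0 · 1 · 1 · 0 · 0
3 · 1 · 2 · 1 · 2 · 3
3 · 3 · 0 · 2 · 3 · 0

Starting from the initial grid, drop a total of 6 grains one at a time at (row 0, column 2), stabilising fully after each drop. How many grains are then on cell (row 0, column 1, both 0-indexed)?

2

k=0  0 · 1 · 1 · 1 · 0 · 2
1 · 0 · 2 · 1 · 1 · 0
2 · 1 · 0 · 2 · 0 · 1
2 · 0 · 1 · 1 · 0 · 0
3 · 1 · 2 · 1 · 2 · 3
3 · 3 · 0 · 2 · 3 · 0
k=1  0 · 1 · 2 · 1 · 0 · 2
1 · 0 · 2 · 1 · 1 · 0
2 · 1 · 0 · 2 · 0 · 1
2 · 0 · 1 · 1 · 0 · 0
3 · 1 · 2 · 1 · 2 · 3
3 · 3 · 0 · 2 · 3 · 0
k=2  0 · 1 · 3 · 1 · 0 · 2
1 · 0 · 2 · 1 · 1 · 0
2 · 1 · 0 · 2 · 0 · 1
2 · 0 · 1 · 1 · 0 · 0
3 · 1 · 2 · 1 · 2 · 3
3 · 3 · 0 · 2 · 3 · 0
k=3  0 · 2 · 0 · 2 · 0 · 2
1 · 0 · 3 · 1 · 1 · 0
2 · 1 · 0 · 2 · 0 · 1
2 · 0 · 1 · 1 · 0 · 0
3 · 1 · 2 · 1 · 2 · 3
3 · 3 · 0 · 2 · 3 · 0
k=4  0 · 2 · 1 · 2 · 0 · 2
1 · 0 · 3 · 1 · 1 · 0
2 · 1 · 0 · 2 · 0 · 1
2 · 0 · 1 · 1 · 0 · 0
3 · 1 · 2 · 1 · 2 · 3
3 · 3 · 0 · 2 · 3 · 0
k=5  0 · 2 · 2 · 2 · 0 · 2
1 · 0 · 3 · 1 · 1 · 0
2 · 1 · 0 · 2 · 0 · 1
2 · 0 · 1 · 1 · 0 · 0
3 · 1 · 2 · 1 · 2 · 3
3 · 3 · 0 · 2 · 3 · 0
k=6  0 · 2 · 3 · 2 · 0 · 2
1 · 0 · 3 · 1 · 1 · 0
2 · 1 · 0 · 2 · 0 · 1
2 · 0 · 1 · 1 · 0 · 0
3 · 1 · 2 · 1 · 2 · 3
3 · 3 · 0 · 2 · 3 · 0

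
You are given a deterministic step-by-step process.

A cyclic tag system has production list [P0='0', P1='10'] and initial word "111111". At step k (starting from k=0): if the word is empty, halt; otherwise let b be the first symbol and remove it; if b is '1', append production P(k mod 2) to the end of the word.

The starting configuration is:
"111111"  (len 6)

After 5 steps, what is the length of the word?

8

step 0: "111111"  (len 6)
step 1: "111110"  (len 6)
step 2: "1111010"  (len 7)
step 3: "1110100"  (len 7)
step 4: "11010010"  (len 8)
step 5: "10100100"  (len 8)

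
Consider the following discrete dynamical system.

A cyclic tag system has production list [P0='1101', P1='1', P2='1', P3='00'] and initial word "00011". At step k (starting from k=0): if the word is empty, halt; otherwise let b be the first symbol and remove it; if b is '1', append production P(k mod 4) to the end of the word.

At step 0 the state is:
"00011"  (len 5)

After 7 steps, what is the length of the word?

4

[0] "00011"  (len 5)
[1] "0011"  (len 4)
[2] "011"  (len 3)
[3] "11"  (len 2)
[4] "100"  (len 3)
[5] "001101"  (len 6)
[6] "01101"  (len 5)
[7] "1101"  (len 4)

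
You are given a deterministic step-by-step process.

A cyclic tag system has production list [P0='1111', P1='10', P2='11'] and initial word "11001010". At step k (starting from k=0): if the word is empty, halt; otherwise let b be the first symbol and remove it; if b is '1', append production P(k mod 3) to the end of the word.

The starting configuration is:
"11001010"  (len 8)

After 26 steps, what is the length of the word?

36

step 0: "11001010"  (len 8)
step 1: "10010101111"  (len 11)
step 2: "001010111110"  (len 12)
step 3: "01010111110"  (len 11)
step 4: "1010111110"  (len 10)
step 5: "01011111010"  (len 11)
step 6: "1011111010"  (len 10)
step 7: "0111110101111"  (len 13)
step 8: "111110101111"  (len 12)
step 9: "1111010111111"  (len 13)
step 10: "1110101111111111"  (len 16)
step 11: "11010111111111110"  (len 17)
step 12: "101011111111111011"  (len 18)
step 13: "010111111111110111111"  (len 21)
step 14: "10111111111110111111"  (len 20)
step 15: "011111111111011111111"  (len 21)
step 16: "11111111111011111111"  (len 20)
step 17: "111111111101111111110"  (len 21)
step 18: "1111111110111111111011"  (len 22)
step 19: "1111111101111111110111111"  (len 25)
step 20: "11111110111111111011111110"  (len 26)
step 21: "111111011111111101111111011"  (len 27)
step 22: "111110111111111011111110111111"  (len 30)
step 23: "1111011111111101111111011111110"  (len 31)
step 24: "11101111111110111111101111111011"  (len 32)
step 25: "11011111111101111111011111110111111"  (len 35)
step 26: "101111111110111111101111111011111110"  (len 36)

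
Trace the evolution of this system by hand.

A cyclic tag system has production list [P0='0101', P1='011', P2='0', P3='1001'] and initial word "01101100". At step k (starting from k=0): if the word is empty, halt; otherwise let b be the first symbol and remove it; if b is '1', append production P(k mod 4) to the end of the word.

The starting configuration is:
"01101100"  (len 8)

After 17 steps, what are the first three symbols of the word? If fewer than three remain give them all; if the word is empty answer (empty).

110

step 0: "01101100"  (len 8)
step 1: "1101100"  (len 7)
step 2: "101100011"  (len 9)
step 3: "011000110"  (len 9)
step 4: "11000110"  (len 8)
step 5: "10001100101"  (len 11)
step 6: "0001100101011"  (len 13)
step 7: "001100101011"  (len 12)
step 8: "01100101011"  (len 11)
step 9: "1100101011"  (len 10)
step 10: "100101011011"  (len 12)
step 11: "001010110110"  (len 12)
step 12: "01010110110"  (len 11)
step 13: "1010110110"  (len 10)
step 14: "010110110011"  (len 12)
step 15: "10110110011"  (len 11)
step 16: "01101100111001"  (len 14)
step 17: "1101100111001"  (len 13)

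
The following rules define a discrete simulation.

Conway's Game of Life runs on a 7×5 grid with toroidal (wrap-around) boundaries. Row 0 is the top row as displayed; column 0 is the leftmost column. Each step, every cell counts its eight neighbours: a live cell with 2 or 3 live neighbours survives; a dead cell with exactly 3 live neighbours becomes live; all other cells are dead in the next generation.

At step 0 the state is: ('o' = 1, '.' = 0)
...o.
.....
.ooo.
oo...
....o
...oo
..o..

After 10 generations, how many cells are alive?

15

0) ...o.
.....
.ooo.
oo...
....o
...oo
..o..
1) .....
...o.
ooo..
oo.oo
...oo
...oo
..o.o
2) ...o.
.oo..
.....
.....
.....
o.o..
....o
3) ..oo.
..o..
.....
.....
.....
.....
...oo
4) ..o.o
..oo.
.....
.....
.....
.....
..ooo
5) .o..o
..oo.
.....
.....
.....
...o.
..o.o
6) oo..o
..oo.
.....
.....
.....
...o.
o.o.o
7) .....
ooooo
.....
.....
.....
...oo
..o..
8) o...o
ooooo
ooooo
.....
.....
...o.
...o.
9) .....
.....
.....
ooooo
.....
.....
...o.
10) .....
.....
ooooo
ooooo
ooooo
.....
.....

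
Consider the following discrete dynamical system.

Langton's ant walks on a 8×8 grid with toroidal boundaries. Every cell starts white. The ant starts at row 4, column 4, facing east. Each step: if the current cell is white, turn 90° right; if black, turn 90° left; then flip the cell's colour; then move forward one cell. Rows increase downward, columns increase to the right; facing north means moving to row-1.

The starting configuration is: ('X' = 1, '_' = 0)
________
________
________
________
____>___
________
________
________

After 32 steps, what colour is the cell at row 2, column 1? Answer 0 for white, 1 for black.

1

0) ________
________
________
________
____>___
________
________
________
1) ________
________
________
________
____X___
____v___
________
________
2) ________
________
________
________
____X___
___<X___
________
________
3) ________
________
________
________
___^X___
___XX___
________
________
4) ________
________
________
________
___X>___
___XX___
________
________
5) ________
________
________
____^___
___X____
___XX___
________
________
6) ________
________
________
____X>__
___X____
___XX___
________
________
7) ________
________
________
____XX__
___X_v__
___XX___
________
________
8) ________
________
________
____XX__
___X<X__
___XX___
________
________
9) ________
________
________
____^X__
___XXX__
___XX___
________
________
10) ________
________
________
___<_X__
___XXX__
___XX___
________
________
11) ________
________
___^____
___X_X__
___XXX__
___XX___
________
________
12) ________
________
___X>___
___X_X__
___XXX__
___XX___
________
________
13) ________
________
___XX___
___XvX__
___XXX__
___XX___
________
________
14) ________
________
___XX___
___<XX__
___XXX__
___XX___
________
________
15) ________
________
___XX___
____XX__
___vXX__
___XX___
________
________
16) ________
________
___XX___
____XX__
____>X__
___XX___
________
________
17) ________
________
___XX___
____^X__
_____X__
___XX___
________
________
18) ________
________
___XX___
___<_X__
_____X__
___XX___
________
________
19) ________
________
___^X___
___X_X__
_____X__
___XX___
________
________
20) ________
________
__<_X___
___X_X__
_____X__
___XX___
________
________
21) ________
__^_____
__X_X___
___X_X__
_____X__
___XX___
________
________
22) ________
__X>____
__X_X___
___X_X__
_____X__
___XX___
________
________
23) ________
__XX____
__XvX___
___X_X__
_____X__
___XX___
________
________
24) ________
__XX____
__<XX___
___X_X__
_____X__
___XX___
________
________
25) ________
__XX____
___XX___
__vX_X__
_____X__
___XX___
________
________
26) ________
__XX____
___XX___
_<XX_X__
_____X__
___XX___
________
________
27) ________
__XX____
_^_XX___
_XXX_X__
_____X__
___XX___
________
________
28) ________
__XX____
_X>XX___
_XXX_X__
_____X__
___XX___
________
________
29) ________
__XX____
_XXXX___
_XvX_X__
_____X__
___XX___
________
________
30) ________
__XX____
_XXXX___
_X_>_X__
_____X__
___XX___
________
________
31) ________
__XX____
_XX^X___
_X___X__
_____X__
___XX___
________
________
32) ________
__XX____
_X<_X___
_X___X__
_____X__
___XX___
________
________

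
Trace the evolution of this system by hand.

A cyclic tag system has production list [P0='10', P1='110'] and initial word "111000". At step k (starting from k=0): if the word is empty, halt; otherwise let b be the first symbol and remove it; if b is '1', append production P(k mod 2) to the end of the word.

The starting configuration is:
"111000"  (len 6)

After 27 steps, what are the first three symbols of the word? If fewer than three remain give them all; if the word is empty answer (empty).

101

k=0  "111000"  (len 6)
k=1  "1100010"  (len 7)
k=2  "100010110"  (len 9)
k=3  "0001011010"  (len 10)
k=4  "001011010"  (len 9)
k=5  "01011010"  (len 8)
k=6  "1011010"  (len 7)
k=7  "01101010"  (len 8)
k=8  "1101010"  (len 7)
k=9  "10101010"  (len 8)
k=10  "0101010110"  (len 10)
k=11  "101010110"  (len 9)
k=12  "01010110110"  (len 11)
k=13  "1010110110"  (len 10)
k=14  "010110110110"  (len 12)
k=15  "10110110110"  (len 11)
k=16  "0110110110110"  (len 13)
k=17  "110110110110"  (len 12)
k=18  "10110110110110"  (len 14)
k=19  "011011011011010"  (len 15)
k=20  "11011011011010"  (len 14)
k=21  "101101101101010"  (len 15)
k=22  "01101101101010110"  (len 17)
k=23  "1101101101010110"  (len 16)
k=24  "101101101010110110"  (len 18)
k=25  "0110110101011011010"  (len 19)
k=26  "110110101011011010"  (len 18)
k=27  "1011010101101101010"  (len 19)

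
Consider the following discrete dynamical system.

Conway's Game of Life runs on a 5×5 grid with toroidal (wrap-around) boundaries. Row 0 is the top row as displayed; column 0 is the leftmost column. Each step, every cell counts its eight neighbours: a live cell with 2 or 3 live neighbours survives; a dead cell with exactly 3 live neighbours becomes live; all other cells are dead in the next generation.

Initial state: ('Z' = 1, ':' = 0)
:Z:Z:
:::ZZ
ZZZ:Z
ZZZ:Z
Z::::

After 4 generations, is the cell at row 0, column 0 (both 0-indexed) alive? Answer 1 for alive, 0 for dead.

1

step 0: :Z:Z:
:::ZZ
ZZZ:Z
ZZZ:Z
Z::::
step 1: Z:ZZ:
:::::
:::::
::Z::
:::Z:
step 2: ::ZZZ
:::::
:::::
:::::
:Z:ZZ
step 3: Z:Z:Z
:::Z:
:::::
:::::
Z:::Z
step 4: ZZ:::
:::ZZ
:::::
:::::
ZZ:ZZ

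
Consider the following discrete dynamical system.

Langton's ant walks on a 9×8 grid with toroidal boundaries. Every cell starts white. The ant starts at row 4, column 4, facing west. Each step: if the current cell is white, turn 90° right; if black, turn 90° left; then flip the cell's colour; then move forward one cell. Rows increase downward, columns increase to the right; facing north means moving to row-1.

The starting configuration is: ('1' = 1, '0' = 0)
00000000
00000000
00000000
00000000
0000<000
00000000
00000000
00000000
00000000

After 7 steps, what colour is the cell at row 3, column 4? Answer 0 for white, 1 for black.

1

k=0  00000000
00000000
00000000
00000000
0000<000
00000000
00000000
00000000
00000000
k=1  00000000
00000000
00000000
0000^000
00001000
00000000
00000000
00000000
00000000
k=2  00000000
00000000
00000000
00001>00
00001000
00000000
00000000
00000000
00000000
k=3  00000000
00000000
00000000
00001100
00001v00
00000000
00000000
00000000
00000000
k=4  00000000
00000000
00000000
00001100
0000<100
00000000
00000000
00000000
00000000
k=5  00000000
00000000
00000000
00001100
00000100
0000v000
00000000
00000000
00000000
k=6  00000000
00000000
00000000
00001100
00000100
000<1000
00000000
00000000
00000000
k=7  00000000
00000000
00000000
00001100
000^0100
00011000
00000000
00000000
00000000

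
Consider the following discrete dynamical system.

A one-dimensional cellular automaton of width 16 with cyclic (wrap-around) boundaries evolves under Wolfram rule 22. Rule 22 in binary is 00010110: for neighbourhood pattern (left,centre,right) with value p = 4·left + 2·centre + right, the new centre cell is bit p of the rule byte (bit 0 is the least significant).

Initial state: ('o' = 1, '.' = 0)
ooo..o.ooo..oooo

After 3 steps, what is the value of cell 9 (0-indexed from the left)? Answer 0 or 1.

1

[0] ooo..o.ooo..oooo
[1] ...ooo....oo....
[2] ..o...o..o..o...
[3] .ooo.ooooooooo..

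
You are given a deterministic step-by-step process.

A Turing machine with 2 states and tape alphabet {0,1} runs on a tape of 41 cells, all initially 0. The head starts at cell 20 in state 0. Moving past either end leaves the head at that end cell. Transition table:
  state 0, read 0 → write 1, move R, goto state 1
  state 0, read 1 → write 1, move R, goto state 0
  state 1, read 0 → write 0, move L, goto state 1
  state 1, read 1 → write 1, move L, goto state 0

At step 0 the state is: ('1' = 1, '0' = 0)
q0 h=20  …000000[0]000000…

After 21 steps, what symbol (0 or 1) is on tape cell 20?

1

[0] q0 h=20  …000000[0]000000…
[1] q1 h=21  …000001[0]000000…
[2] q1 h=20  …000000[1]000000…
[3] q0 h=19  …000000[0]100000…
[4] q1 h=20  …000001[1]000000…
[5] q0 h=19  …000000[1]100000…
[6] q0 h=20  …000001[1]000000…
[7] q0 h=21  …000011[0]000000…
[8] q1 h=22  …000111[0]000000…
[9] q1 h=21  …000011[1]000000…
[10] q0 h=20  …000001[1]100000…
[11] q0 h=21  …000011[1]000000…
[12] q0 h=22  …000111[0]000000…
[13] q1 h=23  …001111[0]000000…
[14] q1 h=22  …000111[1]000000…
[15] q0 h=21  …000011[1]100000…
[16] q0 h=22  …000111[1]000000…
[17] q0 h=23  …001111[0]000000…
[18] q1 h=24  …011111[0]000000…
[19] q1 h=23  …001111[1]000000…
[20] q0 h=22  …000111[1]100000…
[21] q0 h=23  …001111[1]000000…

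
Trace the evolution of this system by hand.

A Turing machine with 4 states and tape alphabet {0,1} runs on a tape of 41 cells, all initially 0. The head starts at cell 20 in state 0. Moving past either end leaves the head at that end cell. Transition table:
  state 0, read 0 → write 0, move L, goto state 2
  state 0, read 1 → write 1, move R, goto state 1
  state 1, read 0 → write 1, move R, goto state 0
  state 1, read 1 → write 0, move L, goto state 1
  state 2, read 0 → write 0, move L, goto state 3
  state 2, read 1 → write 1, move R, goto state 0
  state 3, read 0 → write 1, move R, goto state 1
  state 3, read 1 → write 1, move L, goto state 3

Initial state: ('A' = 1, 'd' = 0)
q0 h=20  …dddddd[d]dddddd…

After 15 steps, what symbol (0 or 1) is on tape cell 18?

step 0: q0 h=20  …dddddd[d]dddddd…
step 1: q2 h=19  …dddddd[d]dddddd…
step 2: q3 h=18  …dddddd[d]dddddd…
step 3: q1 h=19  …dddddA[d]dddddd…
step 4: q0 h=20  …ddddAA[d]dddddd…
step 5: q2 h=19  …dddddA[A]dddddd…
step 6: q0 h=20  …ddddAA[d]dddddd…
step 7: q2 h=19  …dddddA[A]dddddd…
step 8: q0 h=20  …ddddAA[d]dddddd…
step 9: q2 h=19  …dddddA[A]dddddd…
step 10: q0 h=20  …ddddAA[d]dddddd…
step 11: q2 h=19  …dddddA[A]dddddd…
step 12: q0 h=20  …ddddAA[d]dddddd…
step 13: q2 h=19  …dddddA[A]dddddd…
step 14: q0 h=20  …ddddAA[d]dddddd…
step 15: q2 h=19  …dddddA[A]dddddd…

1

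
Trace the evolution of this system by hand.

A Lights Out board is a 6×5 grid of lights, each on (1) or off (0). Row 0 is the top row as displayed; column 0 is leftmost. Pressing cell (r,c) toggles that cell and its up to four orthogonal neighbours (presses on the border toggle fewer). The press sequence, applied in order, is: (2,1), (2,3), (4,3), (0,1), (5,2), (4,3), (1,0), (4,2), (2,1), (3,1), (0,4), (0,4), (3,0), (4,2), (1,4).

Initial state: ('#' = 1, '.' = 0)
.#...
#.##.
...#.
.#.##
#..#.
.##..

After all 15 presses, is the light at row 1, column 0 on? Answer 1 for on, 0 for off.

0

t=0: .#...
#.##.
...#.
.#.##
#..#.
.##..
t=1: .#...
####.
####.
...##
#..#.
.##..
t=2: .#...
###..
##..#
....#
#..#.
.##..
t=3: .#...
###..
##..#
...##
#.#.#
.###.
t=4: #.#..
#.#..
##..#
...##
#.#.#
.###.
t=5: #.#..
#.#..
##..#
...##
#...#
.....
t=6: #.#..
#.#..
##..#
....#
#.##.
...#.
t=7: ..#..
.##..
.#..#
....#
#.##.
...#.
t=8: ..#..
.##..
.#..#
..#.#
##...
..##.
t=9: ..#..
..#..
#.#.#
.##.#
##...
..##.
t=10: ..#..
..#..
###.#
#...#
#....
..##.
t=11: ..###
..#.#
###.#
#...#
#....
..##.
t=12: ..#..
..#..
###.#
#...#
#....
..##.
t=13: ..#..
..#..
.##.#
.#..#
.....
..##.
t=14: ..#..
..#..
.##.#
.##.#
.###.
...#.
t=15: ..#.#
..###
.##..
.##.#
.###.
...#.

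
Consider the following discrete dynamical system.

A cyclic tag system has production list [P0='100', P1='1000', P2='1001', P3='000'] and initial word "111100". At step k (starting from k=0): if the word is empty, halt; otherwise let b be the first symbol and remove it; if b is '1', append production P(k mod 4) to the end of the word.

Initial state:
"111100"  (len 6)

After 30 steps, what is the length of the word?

17

step 0: "111100"  (len 6)
step 1: "11100100"  (len 8)
step 2: "11001001000"  (len 11)
step 3: "10010010001001"  (len 14)
step 4: "0010010001001000"  (len 16)
step 5: "010010001001000"  (len 15)
step 6: "10010001001000"  (len 14)
step 7: "00100010010001001"  (len 17)
step 8: "0100010010001001"  (len 16)
step 9: "100010010001001"  (len 15)
step 10: "000100100010011000"  (len 18)
step 11: "00100100010011000"  (len 17)
step 12: "0100100010011000"  (len 16)
step 13: "100100010011000"  (len 15)
step 14: "001000100110001000"  (len 18)
step 15: "01000100110001000"  (len 17)
step 16: "1000100110001000"  (len 16)
step 17: "000100110001000100"  (len 18)
step 18: "00100110001000100"  (len 17)
step 19: "0100110001000100"  (len 16)
step 20: "100110001000100"  (len 15)
step 21: "00110001000100100"  (len 17)
step 22: "0110001000100100"  (len 16)
step 23: "110001000100100"  (len 15)
step 24: "10001000100100000"  (len 17)
step 25: "0001000100100000100"  (len 19)
step 26: "001000100100000100"  (len 18)
step 27: "01000100100000100"  (len 17)
step 28: "1000100100000100"  (len 16)
step 29: "000100100000100100"  (len 18)
step 30: "00100100000100100"  (len 17)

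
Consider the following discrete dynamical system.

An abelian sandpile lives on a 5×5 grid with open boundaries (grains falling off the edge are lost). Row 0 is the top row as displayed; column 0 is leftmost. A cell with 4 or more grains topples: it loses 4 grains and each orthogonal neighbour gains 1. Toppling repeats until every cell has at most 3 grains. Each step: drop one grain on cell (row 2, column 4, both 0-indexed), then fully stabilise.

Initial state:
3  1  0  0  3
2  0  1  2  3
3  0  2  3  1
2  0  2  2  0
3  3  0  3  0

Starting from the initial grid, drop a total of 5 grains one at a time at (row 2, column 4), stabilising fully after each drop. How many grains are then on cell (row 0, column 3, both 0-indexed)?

k=0  3  1  0  0  3
2  0  1  2  3
3  0  2  3  1
2  0  2  2  0
3  3  0  3  0
k=1  3  1  0  0  3
2  0  1  2  3
3  0  2  3  2
2  0  2  2  0
3  3  0  3  0
k=2  3  1  0  0  3
2  0  1  2  3
3  0  2  3  3
2  0  2  2  0
3  3  0  3  0
k=3  3  1  0  2  0
2  0  2  0  2
3  0  3  1  2
2  0  2  3  1
3  3  0  3  0
k=4  3  1  0  2  0
2  0  2  0  2
3  0  3  1  3
2  0  2  3  1
3  3  0  3  0
k=5  3  1  0  2  0
2  0  2  0  3
3  0  3  2  0
2  0  2  3  2
3  3  0  3  0

2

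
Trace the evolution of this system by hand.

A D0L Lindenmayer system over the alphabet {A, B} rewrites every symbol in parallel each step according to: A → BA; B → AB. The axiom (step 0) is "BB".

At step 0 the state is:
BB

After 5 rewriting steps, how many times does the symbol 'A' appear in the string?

32

k=0  BB
k=1  ABAB
k=2  BAABBAAB
k=3  ABBABAABABBABAAB
k=4  BAABABBAABBABAABBAABABBAABBABAAB
k=5  ABBABAABBAABABBABAABABBAABBABAABABBABAABBAABABBABAABABBAABBABAAB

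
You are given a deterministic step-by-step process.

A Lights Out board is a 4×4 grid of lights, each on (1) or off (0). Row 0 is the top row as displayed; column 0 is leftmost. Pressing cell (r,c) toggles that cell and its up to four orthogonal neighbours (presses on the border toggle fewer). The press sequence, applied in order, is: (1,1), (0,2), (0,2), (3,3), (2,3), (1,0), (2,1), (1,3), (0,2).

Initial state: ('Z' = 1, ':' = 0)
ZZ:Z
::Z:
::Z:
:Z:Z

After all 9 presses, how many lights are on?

8

step 0: ZZ:Z
::Z:
::Z:
:Z:Z
step 1: Z::Z
ZZ::
:ZZ:
:Z:Z
step 2: ZZZ:
ZZZ:
:ZZ:
:Z:Z
step 3: Z::Z
ZZ::
:ZZ:
:Z:Z
step 4: Z::Z
ZZ::
:ZZZ
:ZZ:
step 5: Z::Z
ZZ:Z
:Z::
:ZZZ
step 6: :::Z
:::Z
ZZ::
:ZZZ
step 7: :::Z
:Z:Z
::Z:
::ZZ
step 8: ::::
:ZZ:
::ZZ
::ZZ
step 9: :ZZZ
:Z::
::ZZ
::ZZ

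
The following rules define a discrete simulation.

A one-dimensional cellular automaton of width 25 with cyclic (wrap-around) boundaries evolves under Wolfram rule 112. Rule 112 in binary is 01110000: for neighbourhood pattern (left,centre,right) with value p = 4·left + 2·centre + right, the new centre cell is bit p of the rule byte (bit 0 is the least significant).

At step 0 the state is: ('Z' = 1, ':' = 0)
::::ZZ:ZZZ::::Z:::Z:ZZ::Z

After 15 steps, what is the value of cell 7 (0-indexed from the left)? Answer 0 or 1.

0

k=0  ::::ZZ:ZZZ::::Z:::Z:ZZ::Z
k=1  Z::::ZZ::ZZ::::Z:::Z:ZZ::
k=2  :Z::::ZZ::ZZ::::Z:::Z:ZZ:
k=3  ::Z::::ZZ::ZZ::::Z:::Z:ZZ
k=4  Z::Z::::ZZ::ZZ::::Z:::Z:Z
k=5  ZZ::Z::::ZZ::ZZ::::Z:::Z:
k=6  :ZZ::Z::::ZZ::ZZ::::Z:::Z
k=7  Z:ZZ::Z::::ZZ::ZZ::::Z:::
k=8  :Z:ZZ::Z::::ZZ::ZZ::::Z::
k=9  ::Z:ZZ::Z::::ZZ::ZZ::::Z:
k=10  :::Z:ZZ::Z::::ZZ::ZZ::::Z
k=11  Z:::Z:ZZ::Z::::ZZ::ZZ::::
k=12  :Z:::Z:ZZ::Z::::ZZ::ZZ:::
k=13  ::Z:::Z:ZZ::Z::::ZZ::ZZ::
k=14  :::Z:::Z:ZZ::Z::::ZZ::ZZ:
k=15  ::::Z:::Z:ZZ::Z::::ZZ::ZZ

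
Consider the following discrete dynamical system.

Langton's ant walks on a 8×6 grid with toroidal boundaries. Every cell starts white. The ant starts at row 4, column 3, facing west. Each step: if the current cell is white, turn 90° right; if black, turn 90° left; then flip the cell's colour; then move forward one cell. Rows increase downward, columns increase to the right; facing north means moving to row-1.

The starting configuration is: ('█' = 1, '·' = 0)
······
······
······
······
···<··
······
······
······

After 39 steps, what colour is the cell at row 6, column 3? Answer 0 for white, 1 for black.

t=0: ······
······
······
······
···<··
······
······
······
t=1: ······
······
······
···^··
···█··
······
······
······
t=2: ······
······
······
···█>·
···█··
······
······
······
t=3: ······
······
······
···██·
···█v·
······
······
······
t=4: ······
······
······
···██·
···<█·
······
······
······
t=5: ······
······
······
···██·
····█·
···v··
······
······
t=6: ······
······
······
···██·
····█·
··<█··
······
······
t=7: ······
······
······
···██·
··^·█·
··██··
······
······
t=8: ······
······
······
···██·
··█>█·
··██··
······
······
t=9: ······
······
······
···██·
··███·
··█v··
······
······
t=10: ······
······
······
···██·
··███·
··█·>·
······
······
t=11: ······
······
······
···██·
··███·
··█·█·
····v·
······
t=12: ······
······
······
···██·
··███·
··█·█·
···<█·
······
t=13: ······
······
······
···██·
··███·
··█^█·
···██·
······
t=14: ······
······
······
···██·
··███·
··██>·
···██·
······
t=15: ······
······
······
···██·
··██^·
··██··
···██·
······
t=16: ······
······
······
···██·
··█<··
··██··
···██·
······
t=17: ······
······
······
···██·
··█···
··█v··
···██·
······
t=18: ······
······
······
···██·
··█···
··█·>·
···██·
······
t=19: ······
······
······
···██·
··█···
··█·█·
···█v·
······
t=20: ······
······
······
···██·
··█···
··█·█·
···█·>
······
t=21: ······
······
······
···██·
··█···
··█·█·
···█·█
·····v
t=22: ······
······
······
···██·
··█···
··█·█·
···█·█
····<█
t=23: ······
······
······
···██·
··█···
··█·█·
···█^█
····██
t=24: ······
······
······
···██·
··█···
··█·█·
···██>
····██
t=25: ······
······
······
···██·
··█···
··█·█^
···██·
····██
t=26: ······
······
······
···██·
··█···
>·█·██
···██·
····██
t=27: ······
······
······
···██·
··█···
█·█·██
v··██·
····██
t=28: ······
······
······
···██·
··█···
█·█·██
█··██<
····██
t=29: ······
······
······
···██·
··█···
█·█·█^
█··███
····██
t=30: ······
······
······
···██·
··█···
█·█·<·
█··███
····██
t=31: ······
······
······
···██·
··█···
█·█···
█··█v█
····██
t=32: ······
······
······
···██·
··█···
█·█···
█··█·>
····██
t=33: ······
······
······
···██·
··█···
█·█··^
█··█··
····██
t=34: ······
······
······
···██·
··█···
>·█··█
█··█··
····██
t=35: ······
······
······
···██·
^·█···
··█··█
█··█··
····██
t=36: ······
······
······
···██·
█>█···
··█··█
█··█··
····██
t=37: ······
······
······
···██·
███···
·v█··█
█··█··
····██
t=38: ······
······
······
···██·
███···
<██··█
█··█··
····██
t=39: ······
······
······
···██·
^██···
███··█
█··█··
····██

1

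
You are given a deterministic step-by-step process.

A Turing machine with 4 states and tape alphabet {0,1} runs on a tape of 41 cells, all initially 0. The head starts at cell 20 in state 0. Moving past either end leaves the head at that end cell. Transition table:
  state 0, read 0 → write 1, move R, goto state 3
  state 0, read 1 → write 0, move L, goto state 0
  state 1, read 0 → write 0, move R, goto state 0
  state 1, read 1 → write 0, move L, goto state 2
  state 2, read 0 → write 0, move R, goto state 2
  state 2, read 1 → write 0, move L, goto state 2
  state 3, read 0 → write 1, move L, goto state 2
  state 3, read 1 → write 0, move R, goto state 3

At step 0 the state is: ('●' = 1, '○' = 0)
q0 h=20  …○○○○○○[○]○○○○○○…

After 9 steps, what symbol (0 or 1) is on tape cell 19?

gen 0: q0 h=20  …○○○○○○[○]○○○○○○…
gen 1: q3 h=21  …○○○○○●[○]○○○○○○…
gen 2: q2 h=20  …○○○○○○[●]●○○○○○…
gen 3: q2 h=19  …○○○○○○[○]○●○○○○…
gen 4: q2 h=20  …○○○○○○[○]●○○○○○…
gen 5: q2 h=21  …○○○○○○[●]○○○○○○…
gen 6: q2 h=20  …○○○○○○[○]○○○○○○…
gen 7: q2 h=21  …○○○○○○[○]○○○○○○…
gen 8: q2 h=22  …○○○○○○[○]○○○○○○…
gen 9: q2 h=23  …○○○○○○[○]○○○○○○…

0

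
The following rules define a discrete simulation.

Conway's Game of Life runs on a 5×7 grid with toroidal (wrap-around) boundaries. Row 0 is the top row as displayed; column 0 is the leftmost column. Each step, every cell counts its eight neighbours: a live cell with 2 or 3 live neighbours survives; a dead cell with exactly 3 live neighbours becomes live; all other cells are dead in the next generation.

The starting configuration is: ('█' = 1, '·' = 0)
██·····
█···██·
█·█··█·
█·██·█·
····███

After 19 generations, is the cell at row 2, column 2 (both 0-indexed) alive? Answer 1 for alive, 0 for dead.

0) ██·····
█···██·
█·█··█·
█·██·█·
····███
1) ██·····
█···██·
█·█··█·
█·██···
··████·
2) ███····
█···██·
█·█··█·
·····█·
█···█·█
3) ···██··
█·████·
·█···█·
██··██·
█····██
4) ███····
·██··██
·······
·█··█··
██·█···
5) ···█···
··█···█
███··█·
███····
···█···
6) ··██···
█·██··█
···█···
█··█··█
·█·█···
7) █···█··
·█··█··
·█·██··
█··██··
██·██··
8) █·█·██·
███·██·
██···█·
█····█·
███··██
9) ·······
··█····
··█··█·
··█·██·
··██···
10) ··██···
·······
·██·██·
·██·██·
··███··
11) ··█·█··
·█··█··
·██·██·
·······
·····█·
12) ···███·
·█··█··
·█████·
····██·
·······
13) ···███·
·█·····
·██····
··█··█·
···█···
14) ··███··
·█·██··
·██····
·███···
··██·█·
15) ·█···█·
·█··█··
█···█··
····█··
·······
16) ·······
██··██·
···███·
·······
·······
17) ·······
···█·██
···█·██
····█··
·······
18) ·······
·····██
···█··█
····██·
·······
19) ·······
·····██
······█
····██·
·······

0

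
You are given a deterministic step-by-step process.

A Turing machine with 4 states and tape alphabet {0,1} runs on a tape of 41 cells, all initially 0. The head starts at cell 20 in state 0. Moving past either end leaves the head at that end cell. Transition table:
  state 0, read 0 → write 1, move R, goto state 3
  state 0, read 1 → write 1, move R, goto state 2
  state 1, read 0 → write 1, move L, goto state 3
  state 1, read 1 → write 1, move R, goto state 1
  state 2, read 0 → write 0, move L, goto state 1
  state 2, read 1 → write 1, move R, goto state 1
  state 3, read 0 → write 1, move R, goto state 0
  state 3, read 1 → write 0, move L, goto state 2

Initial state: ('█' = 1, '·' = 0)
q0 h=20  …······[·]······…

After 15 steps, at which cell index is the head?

35

gen 0: q0 h=20  …······[·]······…
gen 1: q3 h=21  …·····█[·]······…
gen 2: q0 h=22  …····██[·]······…
gen 3: q3 h=23  …···███[·]······…
gen 4: q0 h=24  …··████[·]······…
gen 5: q3 h=25  …·█████[·]······…
gen 6: q0 h=26  …██████[·]······…
gen 7: q3 h=27  …██████[·]······…
gen 8: q0 h=28  …██████[·]······…
gen 9: q3 h=29  …██████[·]······…
gen 10: q0 h=30  …██████[·]······…
gen 11: q3 h=31  …██████[·]······…
gen 12: q0 h=32  …██████[·]······…
gen 13: q3 h=33  …██████[·]······…
gen 14: q0 h=34  …██████[·]······|
gen 15: q3 h=35  …██████[·]·····|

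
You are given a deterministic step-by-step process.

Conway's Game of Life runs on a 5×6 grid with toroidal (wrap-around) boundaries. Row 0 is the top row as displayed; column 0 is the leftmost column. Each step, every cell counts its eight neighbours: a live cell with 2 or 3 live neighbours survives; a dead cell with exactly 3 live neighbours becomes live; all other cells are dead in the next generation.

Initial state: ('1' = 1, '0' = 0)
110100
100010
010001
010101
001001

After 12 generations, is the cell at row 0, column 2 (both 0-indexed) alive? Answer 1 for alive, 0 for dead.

1

0) 110100
100010
010001
010101
001001
1) 111110
001010
011001
010001
000101
2) 110000
000010
011111
010001
000101
3) 100011
000010
011101
010001
011011
4) 110000
011000
011101
000001
011100
5) 100100
000100
010110
000000
011000
6) 010100
000100
001110
010100
011000
7) 010100
000000
000010
010010
110100
8) 110000
000000
000000
111111
110110
9) 111001
000000
111111
000000
000000
10) 110000
000000
111111
111111
110000
11) 110000
000110
000000
000000
000110
12) 001001
000000
000000
000000
000000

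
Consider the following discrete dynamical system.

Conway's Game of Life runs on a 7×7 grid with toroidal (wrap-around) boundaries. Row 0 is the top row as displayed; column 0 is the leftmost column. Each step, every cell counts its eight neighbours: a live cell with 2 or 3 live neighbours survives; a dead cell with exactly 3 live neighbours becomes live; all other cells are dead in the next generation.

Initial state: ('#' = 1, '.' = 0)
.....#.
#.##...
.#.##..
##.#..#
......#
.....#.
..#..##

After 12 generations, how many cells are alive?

gen 0: .....#.
#.##...
.#.##..
##.#..#
......#
.....#.
..#..##
gen 1: .#####.
.###...
....#.#
.#.####
.....##
.....#.
....###
gen 2: ##....#
##.....
.#....#
...#...
#......
.......
..#...#
gen 3: ..#...#
..#....
.##....
#......
.......
.......
.#....#
gen 4: ###....
..##...
.##....
.#.....
.......
.......
#......
gen 5: #.##...
#..#...
.#.#...
.##....
.......
.......
#......
gen 6: #.##..#
#..##..
##.#...
.##....
.......
.......
.#.....
gen 7: #.###.#
....#..
#..##..
###....
.......
.......
###....
gen 8: #.#.###
###...#
#.###..
####...
.#.....
.#.....
#.#...#
gen 9: ..#....
.......
....#..
#...#..
.......
.##....
..##...
gen 10: ..##...
.......
.......
.......
.#.....
.###...
...#...
gen 11: ..##...
.......
.......
.......
.#.....
.#.#...
.#..#..
gen 12: ..##...
.......
.......
.......
..#....
##.....
.#..#..

7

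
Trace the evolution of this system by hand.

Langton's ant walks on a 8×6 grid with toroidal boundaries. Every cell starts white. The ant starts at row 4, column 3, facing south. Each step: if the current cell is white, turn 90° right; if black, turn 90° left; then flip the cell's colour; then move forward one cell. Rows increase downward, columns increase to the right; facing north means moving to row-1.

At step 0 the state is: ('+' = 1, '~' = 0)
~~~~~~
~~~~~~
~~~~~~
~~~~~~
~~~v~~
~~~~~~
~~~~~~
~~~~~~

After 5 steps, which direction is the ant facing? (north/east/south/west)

[0] ~~~~~~
~~~~~~
~~~~~~
~~~~~~
~~~v~~
~~~~~~
~~~~~~
~~~~~~
[1] ~~~~~~
~~~~~~
~~~~~~
~~~~~~
~~<+~~
~~~~~~
~~~~~~
~~~~~~
[2] ~~~~~~
~~~~~~
~~~~~~
~~^~~~
~~++~~
~~~~~~
~~~~~~
~~~~~~
[3] ~~~~~~
~~~~~~
~~~~~~
~~+>~~
~~++~~
~~~~~~
~~~~~~
~~~~~~
[4] ~~~~~~
~~~~~~
~~~~~~
~~++~~
~~+v~~
~~~~~~
~~~~~~
~~~~~~
[5] ~~~~~~
~~~~~~
~~~~~~
~~++~~
~~+~>~
~~~~~~
~~~~~~
~~~~~~

east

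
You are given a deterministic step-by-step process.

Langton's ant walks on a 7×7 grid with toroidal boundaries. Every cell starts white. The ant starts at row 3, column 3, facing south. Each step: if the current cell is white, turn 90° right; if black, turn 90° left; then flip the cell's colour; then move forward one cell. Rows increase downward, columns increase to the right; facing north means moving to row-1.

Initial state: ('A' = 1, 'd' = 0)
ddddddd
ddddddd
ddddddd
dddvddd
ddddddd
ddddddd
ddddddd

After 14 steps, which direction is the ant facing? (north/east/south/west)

north

step 0: ddddddd
ddddddd
ddddddd
dddvddd
ddddddd
ddddddd
ddddddd
step 1: ddddddd
ddddddd
ddddddd
dd<Addd
ddddddd
ddddddd
ddddddd
step 2: ddddddd
ddddddd
dd^dddd
ddAAddd
ddddddd
ddddddd
ddddddd
step 3: ddddddd
ddddddd
ddA>ddd
ddAAddd
ddddddd
ddddddd
ddddddd
step 4: ddddddd
ddddddd
ddAAddd
ddAvddd
ddddddd
ddddddd
ddddddd
step 5: ddddddd
ddddddd
ddAAddd
ddAd>dd
ddddddd
ddddddd
ddddddd
step 6: ddddddd
ddddddd
ddAAddd
ddAdAdd
ddddvdd
ddddddd
ddddddd
step 7: ddddddd
ddddddd
ddAAddd
ddAdAdd
ddd<Add
ddddddd
ddddddd
step 8: ddddddd
ddddddd
ddAAddd
ddA^Add
dddAAdd
ddddddd
ddddddd
step 9: ddddddd
ddddddd
ddAAddd
ddAA>dd
dddAAdd
ddddddd
ddddddd
step 10: ddddddd
ddddddd
ddAA^dd
ddAAddd
dddAAdd
ddddddd
ddddddd
step 11: ddddddd
ddddddd
ddAAA>d
ddAAddd
dddAAdd
ddddddd
ddddddd
step 12: ddddddd
ddddddd
ddAAAAd
ddAAdvd
dddAAdd
ddddddd
ddddddd
step 13: ddddddd
ddddddd
ddAAAAd
ddAA<Ad
dddAAdd
ddddddd
ddddddd
step 14: ddddddd
ddddddd
ddAA^Ad
ddAAAAd
dddAAdd
ddddddd
ddddddd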